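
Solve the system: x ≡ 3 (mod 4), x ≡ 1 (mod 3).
M = 4 × 3 = 12. M₁ = 3, y₁ ≡ 3 (mod 4). M₂ = 4, y₂ ≡ 1 (mod 3). x = 3×3×3 + 1×4×1 ≡ 7 (mod 12)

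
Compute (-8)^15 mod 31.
Using repeated squaring. (-8) ≡ 23 (mod 31). 15 = 8 + 4 + 2 + 1 (binary 1111). Repeated squaring mod 31: 23^1 ≡ 23; 23^2 ≡ 23² = 529 ≡ 2; 23^4 ≡ 2² = 4 ≡ 4; 23^8 ≡ 4² = 16 ≡ 16. Multiply: (-8)^15 ≡ 23^8 × 23^4 × 23^2 × 23^1 ≡ 16 × 4 × 2 × 23 (mod 31): 16 × 4 = 64 ≡ 2; 2 × 2 = 4 ≡ 4; 4 × 23 = 92 ≡ 30. So (-8)^15 ≡ 30 (mod 31).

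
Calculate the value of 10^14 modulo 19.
Using repeated squaring. 14 = 8 + 4 + 2 (binary 1110). Repeated squaring mod 19: 10^1 ≡ 10; 10^2 ≡ 10² = 100 ≡ 5; 10^4 ≡ 5² = 25 ≡ 6; 10^8 ≡ 6² = 36 ≡ 17. Multiply: 10^14 = 10^8 × 10^4 × 10^2 ≡ 17 × 6 × 5 (mod 19): 17 × 6 = 102 ≡ 7; 7 × 5 = 35 ≡ 16. So 10^14 ≡ 16 (mod 19).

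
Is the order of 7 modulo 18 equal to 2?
No, the actual order is 3, not 2.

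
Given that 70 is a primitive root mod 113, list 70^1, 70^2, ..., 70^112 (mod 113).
g^1, g^2, ..., g^{112} mod 113: {70, 41, 45, 99, 37, 104, 48, 83, 47, 13, 6, 81, 20, 44, 29, 109, 59, 62, 46, 56, 78, 36, 34, 7, 38, 61, 89, 15, 33, 50, 110, 16, 103, 91, 42, 2, 27, 82, 90, 85, 74, 95, 96, 53, 94, 26, 12, 49, 40, 88, 58, 105, 5, 11, 92, 112, 43, 72, 68, 14, 76, 9, 65, 30, 66, 100, 107, 32, 93, 69, 84, 4, 54, 51, 67, 57, 35, 77, 79, 106, 75, 52, 24, 98, 80, 63, 3, 97, 10, 22, 71, 111, 86, 31, 23, 28, 39, 18, 17, 60, 19, 87, 101, 64, 73, 25, 55, 8, 108, 102, 21, 1}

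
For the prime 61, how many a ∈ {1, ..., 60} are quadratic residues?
For prime 61, there are (p-1)/2 = (61-1)/2 = 30 quadratic residues (excluding 0).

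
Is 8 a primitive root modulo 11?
p - 1 = 10 has prime divisors 2, 5. Check 8^(10/q) mod 11 for each: 8^(10/2) = 8^5 ≡ 10, 8^(10/5) = 8^2 ≡ 9 (mod 11). None of these is 1, so 8 has order 10 = φ(11), so it is a primitive root mod 11.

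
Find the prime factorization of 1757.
7 × 251

Divide by primes starting from smallest:
1757 ÷ 7 = 251
251 ÷ 251 = 1

1757 = 7 × 251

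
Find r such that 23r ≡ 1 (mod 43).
23^(-1) ≡ 15 (mod 43). Verification: 23 × 15 = 345 ≡ 1 (mod 43)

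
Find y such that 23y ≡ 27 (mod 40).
29

Since gcd(23, 40) = 1 divides 27, a solution exists.
Multiply both sides by the inverse of 23 mod 40:
  23^(-1) mod 40 = 7
  x ≡ 7 × 27 ≡ 189 ≡ 29 (mod 40)
Verification: 23 × 29 = 667 = 16 × 40 + 27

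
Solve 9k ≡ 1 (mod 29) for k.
9^(-1) ≡ 13 (mod 29). Verification: 9 × 13 = 117 ≡ 1 (mod 29)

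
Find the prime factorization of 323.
17 × 19

Divide by primes starting from smallest:
323 ÷ 17 = 19
19 ÷ 19 = 1

323 = 17 × 19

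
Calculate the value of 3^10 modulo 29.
10 = 8 + 2 (binary 1010). Repeated squaring mod 29: 3^1 ≡ 3; 3^2 ≡ 3² = 9 ≡ 9; 3^4 ≡ 9² = 81 ≡ 23; 3^8 ≡ 23² = 529 ≡ 7. Multiply: 3^10 = 3^8 × 3^2 ≡ 7 × 9 (mod 29): 7 × 9 = 63 ≡ 5. So 3^10 ≡ 5 (mod 29).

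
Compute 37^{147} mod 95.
18

Using successive squaring:
Binary expansion of 147: 10010011
Powers of 37 mod 95 (each is the square of the previous):
  37^1 ≡ 37 (mod 95)
  37^2 ≡ 37² = 1369 ≡ 39 (mod 95)
  37^4 ≡ 39² = 1521 ≡ 1 (mod 95)
  37^8 ≡ 1² = 1 ≡ 1 (mod 95)
  37^16 ≡ 1² = 1 ≡ 1 (mod 95)
  37^32 ≡ 1² = 1 ≡ 1 (mod 95)
  37^64 ≡ 1² = 1 ≡ 1 (mod 95)
  37^128 ≡ 1² = 1 ≡ 1 (mod 95)
147 = 128 + 16 + 2 + 1, so 37^147 = 37^128 × 37^16 × 37^2 × 37^1 ≡ 1 × 1 × 39 × 37 (mod 95)
Multiplying step by step:
  1 × 1 = 1 ≡ 1 (mod 95)
  1 × 39 = 39 ≡ 39 (mod 95)
  39 × 37 = 1443 ≡ 18 (mod 95)
Result: 37^147 ≡ 18 (mod 95)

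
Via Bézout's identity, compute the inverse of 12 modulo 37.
Extended GCD: 12(-3) + 37(1) = 1. So 12^(-1) ≡ 34 ≡ 34 (mod 37). Verify: 12 × 34 = 408 ≡ 1 (mod 37)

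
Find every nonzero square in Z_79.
QRs mod 79: {1, 2, 4, 5, 8, 9, 10, 11, 13, 16, 18, 19, 20, 21, 22, 23, 25, 26, 31, 32, 36, 38, 40, 42, 44, 45, 46, 49, 50, 51, 52, 55, 62, 64, 65, 67, 72, 73, 76}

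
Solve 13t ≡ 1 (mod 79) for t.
73

Using Extended Euclidean Algorithm:
gcd(13, 79) = 1
Bezout coefficients: 13 × -6 + 79 × 1 = 1
So 13 × -6 ≡ 1 (mod 79)
The inverse is -6 mod 79 = 73
Verification: 13 × 73 = 949 = 12 × 79 + 1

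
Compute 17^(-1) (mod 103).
17^(-1) ≡ 97 (mod 103). Verification: 17 × 97 = 1649 ≡ 1 (mod 103)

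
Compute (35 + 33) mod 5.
3

(35 + 33) = 68
68 mod 5 = 3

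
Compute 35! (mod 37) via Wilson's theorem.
(36)! = (35)! × (36) ≡ -1 (mod 37). So (35)! ≡ -1 × (36)^(-1) ≡ (-1)×(-1) = 1 (mod 37)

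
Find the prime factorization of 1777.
1777

Divide by primes starting from smallest:
1777 ÷ 1777 = 1

1777 = 1777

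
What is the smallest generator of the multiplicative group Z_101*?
p - 1 = 100 has prime divisors 2, 5. h is a primitive root mod 101 iff h^(100/q) ≢ 1 (mod 101) for each such q.
h = 2: 2^50 ≡ 100, 2^20 ≡ 95 (mod 101); none is 1, so 2 has order 100 and is a primitive root.
The smallest primitive root mod 101 is g = 2.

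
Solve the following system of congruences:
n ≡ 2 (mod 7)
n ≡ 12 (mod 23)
58

Using the Chinese Remainder Theorem:
M = product of moduli = 161
For equation 1: M_1 = 23, 23 ≡ 2 (mod 7), inverse of 23 mod 7 is 4 (check: 2 × 4 = 8 ≡ 1 (mod 7))
For equation 2: M_2 = 7, 7 ≡ 7 (mod 23), inverse of 7 mod 23 is 10 (check: 7 × 10 = 70 ≡ 1 (mod 23))
Combine: n ≡ Σ r_i×M_i×(M_i⁻¹ mod m_i) = 2×23×4 + 12×7×10 = 184 + 840 = 1024
1024 mod 161 = 58
n ≡ 58 (mod 161)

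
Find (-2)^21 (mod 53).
Using repeated squaring. (-2) ≡ 51 (mod 53). 21 = 16 + 4 + 1 (binary 10101). Repeated squaring mod 53: 51^1 ≡ 51; 51^2 ≡ 51² = 2601 ≡ 4; 51^4 ≡ 4² = 16 ≡ 16; 51^8 ≡ 16² = 256 ≡ 44; 51^16 ≡ 44² = 1936 ≡ 28. Multiply: (-2)^21 ≡ 51^16 × 51^4 × 51^1 ≡ 28 × 16 × 51 (mod 53): 28 × 16 = 448 ≡ 24; 24 × 51 = 1224 ≡ 5. So (-2)^21 ≡ 5 (mod 53).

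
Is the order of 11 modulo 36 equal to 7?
No, the actual order is 6, not 7.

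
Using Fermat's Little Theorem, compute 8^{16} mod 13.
1

By Fermat's Little Theorem, a^(p-1) ≡ 1 (mod p) for prime p and gcd(a, p) = 1
Here p = 13, so 8^12 ≡ 1 (mod 13)
We can reduce the exponent: 16 mod 12 = 4
So 8^16 ≡ 8^4 (mod 13)
Computing: 8^4 mod 13 = 1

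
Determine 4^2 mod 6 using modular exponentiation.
2 = 2 (binary 10). Repeated squaring mod 6: 4^1 ≡ 4; 4^2 ≡ 4² = 16 ≡ 4. So 4^2 ≡ 4 (mod 6).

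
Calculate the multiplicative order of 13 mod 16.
Powers of 13 mod 16: 13^1≡13, 13^2≡9, 13^3≡5, 13^4≡1. Order = 4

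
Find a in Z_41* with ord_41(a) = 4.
9 has order 4 mod 41 since 9^{4} ≡ 1 (mod 41) and no smaller power works.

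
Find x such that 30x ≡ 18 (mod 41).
17

Since gcd(30, 41) = 1 divides 18, a solution exists.
Multiply both sides by the inverse of 30 mod 41:
  30^(-1) mod 41 = 26
  x ≡ 26 × 18 ≡ 468 ≡ 17 (mod 41)
Verification: 30 × 17 = 510 = 12 × 41 + 18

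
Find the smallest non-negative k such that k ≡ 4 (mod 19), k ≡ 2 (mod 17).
308

Using the Chinese Remainder Theorem:
M = product of moduli = 323
For equation 1: M_1 = 17, 17 ≡ 17 (mod 19), inverse of 17 mod 19 is 9 (check: 17 × 9 = 153 ≡ 1 (mod 19))
For equation 2: M_2 = 19, 19 ≡ 2 (mod 17), inverse of 19 mod 17 is 9 (check: 2 × 9 = 18 ≡ 1 (mod 17))
Combine: k ≡ Σ r_i×M_i×(M_i⁻¹ mod m_i) = 4×17×9 + 2×19×9 = 612 + 342 = 954
954 mod 323 = 308
k ≡ 308 (mod 323)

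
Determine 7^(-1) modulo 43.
7^(-1) ≡ 37 (mod 43). Verification: 7 × 37 = 259 ≡ 1 (mod 43)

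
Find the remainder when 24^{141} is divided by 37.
By Fermat: 24^{36} ≡ 1 (mod 37). 141 = 3×36 + 33. So 24^{141} ≡ 24^{33} ≡ 29 (mod 37)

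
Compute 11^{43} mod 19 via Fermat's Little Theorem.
11

By Fermat's Little Theorem, a^(p-1) ≡ 1 (mod p) for prime p and gcd(a, p) = 1
Here p = 19, so 11^18 ≡ 1 (mod 19)
We can reduce the exponent: 43 mod 18 = 7
So 11^43 ≡ 11^7 (mod 19)
Computing: 11^7 mod 19 = 11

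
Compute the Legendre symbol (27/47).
(27/47) = 27^{23} mod 47 = 1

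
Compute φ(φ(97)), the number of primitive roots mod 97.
Number of primitive roots mod 97 = φ(96) = 32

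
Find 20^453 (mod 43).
Using Fermat: 20^{42} ≡ 1 (mod 43). 453 ≡ 33 (mod 42). So 20^{453} ≡ 20^{33} ≡ 27 (mod 43)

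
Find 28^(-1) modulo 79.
48

Using Extended Euclidean Algorithm:
gcd(28, 79) = 1
Bezout coefficients: 28 × -31 + 79 × 11 = 1
So 28 × -31 ≡ 1 (mod 79)
The inverse is -31 mod 79 = 48
Verification: 28 × 48 = 1344 = 17 × 79 + 1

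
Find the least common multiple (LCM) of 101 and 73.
7373

First find GCD(101, 73) using the Euclidean algorithm:
101 = 1 × 73 + 28
73 = 2 × 28 + 17
28 = 1 × 17 + 11
17 = 1 × 11 + 6
11 = 1 × 6 + 5
6 = 1 × 5 + 1
5 = 5 × 1 + 0
GCD(101, 73) = 1

LCM formula: LCM(a, b) = (a × b) / GCD(a, b)
LCM(101, 73) = (101 × 73) / 1
LCM(101, 73) = 7373 / 1
LCM(101, 73) = 7373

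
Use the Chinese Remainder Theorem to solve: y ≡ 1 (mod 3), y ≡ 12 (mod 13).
M = 3 × 13 = 39. M₁ = 13, y₁ ≡ 1 (mod 3). M₂ = 3, y₂ ≡ 9 (mod 13). y = 1×13×1 + 12×3×9 ≡ 25 (mod 39)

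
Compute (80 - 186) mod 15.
14

(80 - 186) = -106
-106 mod 15 = 14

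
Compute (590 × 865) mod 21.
8

(590 × 865) = 510350
510350 mod 21 = 8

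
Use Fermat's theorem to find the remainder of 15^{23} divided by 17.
8

By Fermat's Little Theorem, a^(p-1) ≡ 1 (mod p) for prime p and gcd(a, p) = 1
Here p = 17, so 15^16 ≡ 1 (mod 17)
We can reduce the exponent: 23 mod 16 = 7
So 15^23 ≡ 15^7 (mod 17)
Computing: 15^7 mod 17 = 8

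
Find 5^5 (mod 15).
5 = 4 + 1 (binary 101). Repeated squaring mod 15: 5^1 ≡ 5; 5^2 ≡ 5² = 25 ≡ 10; 5^4 ≡ 10² = 100 ≡ 10. Multiply: 5^5 = 5^4 × 5^1 ≡ 10 × 5 (mod 15): 10 × 5 = 50 ≡ 5. So 5^5 ≡ 5 (mod 15).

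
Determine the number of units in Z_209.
180

Prime factorization: 209 = 11 × 19
Using the formula φ(n) = n × Π(1 - 1/p) for each prime factor p:
φ(209) = 209 × (1 - 1/11) × (1 - 1/19)
φ(209) = 180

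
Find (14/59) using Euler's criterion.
(14/59) = 14^{29} mod 59 = -1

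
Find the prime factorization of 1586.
2 × 13 × 61

Divide by primes starting from smallest:
1586 ÷ 2 = 793
793 ÷ 13 = 61
61 ÷ 61 = 1

1586 = 2 × 13 × 61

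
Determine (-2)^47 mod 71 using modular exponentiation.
Using repeated squaring. (-2) ≡ 69 (mod 71). 47 = 32 + 8 + 4 + 2 + 1 (binary 101111). Repeated squaring mod 71: 69^1 ≡ 69; 69^2 ≡ 69² = 4761 ≡ 4; 69^4 ≡ 4² = 16 ≡ 16; 69^8 ≡ 16² = 256 ≡ 43; 69^16 ≡ 43² = 1849 ≡ 3; 69^32 ≡ 3² = 9 ≡ 9. Multiply: (-2)^47 ≡ 69^32 × 69^8 × 69^4 × 69^2 × 69^1 ≡ 9 × 43 × 16 × 4 × 69 (mod 71): 9 × 43 = 387 ≡ 32; 32 × 16 = 512 ≡ 15; 15 × 4 = 60 ≡ 60; 60 × 69 = 4140 ≡ 22. So (-2)^47 ≡ 22 (mod 71).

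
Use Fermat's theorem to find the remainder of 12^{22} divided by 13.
1

By Fermat's Little Theorem, a^(p-1) ≡ 1 (mod p) for prime p and gcd(a, p) = 1
Here p = 13, so 12^12 ≡ 1 (mod 13)
We can reduce the exponent: 22 mod 12 = 10
So 12^22 ≡ 12^10 (mod 13)
Computing: 12^10 mod 13 = 1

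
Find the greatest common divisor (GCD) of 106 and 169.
1

Using the Euclidean algorithm:
106 = 0 × 169 + 106
169 = 1 × 106 + 63
106 = 1 × 63 + 43
63 = 1 × 43 + 20
43 = 2 × 20 + 3
20 = 6 × 3 + 2
3 = 1 × 2 + 1
2 = 2 × 1 + 0

GCD(106, 169) = 1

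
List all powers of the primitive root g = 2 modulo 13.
g^1, g^2, ..., g^{12} mod 13: {2, 4, 8, 3, 6, 12, 11, 9, 5, 10, 7, 1}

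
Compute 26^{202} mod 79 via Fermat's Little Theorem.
19

By Fermat's Little Theorem, a^(p-1) ≡ 1 (mod p) for prime p and gcd(a, p) = 1
Here p = 79, so 26^78 ≡ 1 (mod 79)
We can reduce the exponent: 202 mod 78 = 46
So 26^202 ≡ 26^46 (mod 79)
Computing: 26^46 mod 79 = 19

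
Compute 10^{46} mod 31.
10

Using successive squaring:
Binary expansion of 46: 101110
Powers of 10 mod 31 (each is the square of the previous):
  10^1 ≡ 10 (mod 31)
  10^2 ≡ 10² = 100 ≡ 7 (mod 31)
  10^4 ≡ 7² = 49 ≡ 18 (mod 31)
  10^8 ≡ 18² = 324 ≡ 14 (mod 31)
  10^16 ≡ 14² = 196 ≡ 10 (mod 31)
  10^32 ≡ 10² = 100 ≡ 7 (mod 31)
46 = 32 + 8 + 4 + 2, so 10^46 = 10^32 × 10^8 × 10^4 × 10^2 ≡ 7 × 14 × 18 × 7 (mod 31)
Multiplying step by step:
  7 × 14 = 98 ≡ 5 (mod 31)
  5 × 18 = 90 ≡ 28 (mod 31)
  28 × 7 = 196 ≡ 10 (mod 31)
Result: 10^46 ≡ 10 (mod 31)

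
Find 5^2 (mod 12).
2 = 2 (binary 10). Repeated squaring mod 12: 5^1 ≡ 5; 5^2 ≡ 5² = 25 ≡ 1. So 5^2 ≡ 1 (mod 12).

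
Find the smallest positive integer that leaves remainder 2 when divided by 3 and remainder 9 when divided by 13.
M = 3 × 13 = 39. M₁ = 13, y₁ ≡ 1 (mod 3). M₂ = 3, y₂ ≡ 9 (mod 13). t = 2×13×1 + 9×3×9 ≡ 35 (mod 39). The smallest positive such number is 35.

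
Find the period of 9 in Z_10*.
Powers of 9 mod 10: 9^1≡9, 9^2≡1. Order = 2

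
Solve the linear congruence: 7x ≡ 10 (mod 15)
10

Since gcd(7, 15) = 1 divides 10, a solution exists.
Multiply both sides by the inverse of 7 mod 15:
  7^(-1) mod 15 = 13
  x ≡ 13 × 10 ≡ 130 ≡ 10 (mod 15)
Verification: 7 × 10 = 70 = 4 × 15 + 10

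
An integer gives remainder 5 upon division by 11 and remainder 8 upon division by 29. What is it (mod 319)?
M = 11 × 29 = 319. M₁ = 29, y₁ ≡ 8 (mod 11). M₂ = 11, y₂ ≡ 8 (mod 29). n = 5×29×8 + 8×11×8 ≡ 269 (mod 319). The smallest positive such number is 269.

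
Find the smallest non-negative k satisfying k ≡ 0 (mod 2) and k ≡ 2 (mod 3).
M = 2 × 3 = 6. M₁ = 3, y₁ ≡ 1 (mod 2). M₂ = 2, y₂ ≡ 2 (mod 3). k = 0×3×1 + 2×2×2 ≡ 2 (mod 6)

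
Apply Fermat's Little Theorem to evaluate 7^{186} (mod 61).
41

By Fermat's Little Theorem, a^(p-1) ≡ 1 (mod p) for prime p and gcd(a, p) = 1
Here p = 61, so 7^60 ≡ 1 (mod 61)
We can reduce the exponent: 186 mod 60 = 6
So 7^186 ≡ 7^6 (mod 61)
Computing: 7^6 mod 61 = 41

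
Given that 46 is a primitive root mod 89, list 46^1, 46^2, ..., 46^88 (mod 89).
g^1, g^2, ..., g^{88} mod 89: {46, 69, 59, 44, 66, 10, 15, 67, 56, 84, 37, 11, 61, 47, 26, 39, 14, 21, 76, 25, 82, 34, 51, 32, 48, 72, 19, 73, 65, 53, 35, 8, 12, 18, 27, 85, 83, 80, 31, 2, 3, 49, 29, 88, 43, 20, 30, 45, 23, 79, 74, 22, 33, 5, 52, 78, 28, 42, 63, 50, 75, 68, 13, 64, 7, 55, 38, 57, 41, 17, 70, 16, 24, 36, 54, 81, 77, 71, 62, 4, 6, 9, 58, 87, 86, 40, 60, 1}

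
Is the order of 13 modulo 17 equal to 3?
No, the actual order is 4, not 3.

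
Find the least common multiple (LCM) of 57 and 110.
6270

First find GCD(57, 110) using the Euclidean algorithm:
57 = 0 × 110 + 57
110 = 1 × 57 + 53
57 = 1 × 53 + 4
53 = 13 × 4 + 1
4 = 4 × 1 + 0
GCD(57, 110) = 1

LCM formula: LCM(a, b) = (a × b) / GCD(a, b)
LCM(57, 110) = (57 × 110) / 1
LCM(57, 110) = 6270 / 1
LCM(57, 110) = 6270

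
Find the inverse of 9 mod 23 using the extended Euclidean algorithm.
Extended GCD: 9(-5) + 23(2) = 1. So 9^(-1) ≡ 18 ≡ 18 (mod 23). Verify: 9 × 18 = 162 ≡ 1 (mod 23)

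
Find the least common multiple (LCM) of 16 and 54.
432

First find GCD(16, 54) using the Euclidean algorithm:
16 = 0 × 54 + 16
54 = 3 × 16 + 6
16 = 2 × 6 + 4
6 = 1 × 4 + 2
4 = 2 × 2 + 0
GCD(16, 54) = 2

LCM formula: LCM(a, b) = (a × b) / GCD(a, b)
LCM(16, 54) = (16 × 54) / 2
LCM(16, 54) = 864 / 2
LCM(16, 54) = 432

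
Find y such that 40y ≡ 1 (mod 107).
40^(-1) ≡ 99 (mod 107). Verification: 40 × 99 = 3960 ≡ 1 (mod 107)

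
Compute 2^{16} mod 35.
16

Using successive squaring:
Binary expansion of 16: 10000
Powers of 2 mod 35 (each is the square of the previous):
  2^1 ≡ 2 (mod 35)
  2^2 ≡ 2² = 4 ≡ 4 (mod 35)
  2^4 ≡ 4² = 16 ≡ 16 (mod 35)
  2^8 ≡ 16² = 256 ≡ 11 (mod 35)
  2^16 ≡ 11² = 121 ≡ 16 (mod 35)
16 is a power of 2, so 2^16 is the last square: ≡ 16 (mod 35)
Result: 2^16 ≡ 16 (mod 35)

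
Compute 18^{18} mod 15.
9

Using successive squaring:
Binary expansion of 18: 10010
Powers of 18 mod 15 (each is the square of the previous):
  18^1 ≡ 3 (mod 15)
  18^2 ≡ 3² = 9 ≡ 9 (mod 15)
  18^4 ≡ 9² = 81 ≡ 6 (mod 15)
  18^8 ≡ 6² = 36 ≡ 6 (mod 15)
  18^16 ≡ 6² = 36 ≡ 6 (mod 15)
18 = 16 + 2, so 18^18 = 18^16 × 18^2 ≡ 6 × 9 (mod 15)
Multiplying step by step:
  6 × 9 = 54 ≡ 9 (mod 15)
Result: 18^18 ≡ 9 (mod 15)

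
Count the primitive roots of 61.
16

The number of primitive roots modulo p is φ(p-1) = φ(60)
φ(60) = 16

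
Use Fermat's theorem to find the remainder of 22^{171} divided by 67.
25

By Fermat's Little Theorem, a^(p-1) ≡ 1 (mod p) for prime p and gcd(a, p) = 1
Here p = 67, so 22^66 ≡ 1 (mod 67)
We can reduce the exponent: 171 mod 66 = 39
So 22^171 ≡ 22^39 (mod 67)
Computing: 22^39 mod 67 = 25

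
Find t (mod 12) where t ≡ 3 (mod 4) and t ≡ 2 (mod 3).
M = 4 × 3 = 12. M₁ = 3, y₁ ≡ 3 (mod 4). M₂ = 4, y₂ ≡ 1 (mod 3). t = 3×3×3 + 2×4×1 ≡ 11 (mod 12)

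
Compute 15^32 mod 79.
Using repeated squaring. 32 = 32 (binary 100000). Repeated squaring mod 79: 15^1 ≡ 15; 15^2 ≡ 15² = 225 ≡ 67; 15^4 ≡ 67² = 4489 ≡ 65; 15^8 ≡ 65² = 4225 ≡ 38; 15^16 ≡ 38² = 1444 ≡ 22; 15^32 ≡ 22² = 484 ≡ 10. So 15^32 ≡ 10 (mod 79).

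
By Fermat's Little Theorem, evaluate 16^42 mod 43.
By Fermat's Little Theorem, 16^{42} ≡ 1 (mod 43) since 43 is prime and gcd(16, 43) = 1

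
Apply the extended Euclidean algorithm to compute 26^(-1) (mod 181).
Extended GCD: 26(7) + 181(-1) = 1. So 26^(-1) ≡ 7 ≡ 7 (mod 181). Verify: 26 × 7 = 182 ≡ 1 (mod 181)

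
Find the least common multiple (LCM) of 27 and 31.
837

First find GCD(27, 31) using the Euclidean algorithm:
27 = 0 × 31 + 27
31 = 1 × 27 + 4
27 = 6 × 4 + 3
4 = 1 × 3 + 1
3 = 3 × 1 + 0
GCD(27, 31) = 1

LCM formula: LCM(a, b) = (a × b) / GCD(a, b)
LCM(27, 31) = (27 × 31) / 1
LCM(27, 31) = 837 / 1
LCM(27, 31) = 837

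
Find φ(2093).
1584

Prime factorization: 2093 = 7 × 13 × 23
Using the formula φ(n) = n × Π(1 - 1/p) for each prime factor p:
φ(2093) = 2093 × (1 - 1/7) × (1 - 1/13) × (1 - 1/23)
φ(2093) = 1584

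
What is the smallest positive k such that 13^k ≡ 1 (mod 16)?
Powers of 13 mod 16: 13^1≡13, 13^2≡9, 13^3≡5, 13^4≡1. Order = 4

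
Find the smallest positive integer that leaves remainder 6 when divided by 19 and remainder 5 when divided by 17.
M = 19 × 17 = 323. M₁ = 17, y₁ ≡ 9 (mod 19). M₂ = 19, y₂ ≡ 9 (mod 17). t = 6×17×9 + 5×19×9 ≡ 158 (mod 323). The smallest positive such number is 158.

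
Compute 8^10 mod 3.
8 ≡ 2 (mod 3). 10 = 8 + 2 (binary 1010). Repeated squaring mod 3: 2^1 ≡ 2; 2^2 ≡ 2² = 4 ≡ 1; 2^4 ≡ 1² = 1 ≡ 1; 2^8 ≡ 1² = 1 ≡ 1. Multiply: 8^10 ≡ 2^8 × 2^2 ≡ 1 × 1 (mod 3): 1 × 1 = 1 ≡ 1. So 8^10 ≡ 1 (mod 3).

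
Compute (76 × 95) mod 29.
28

(76 × 95) = 7220
7220 mod 29 = 28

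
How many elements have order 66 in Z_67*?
Number of primitive roots mod 67 = φ(66) = 20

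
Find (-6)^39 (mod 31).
Using Fermat: (-6)^{30} ≡ 1 (mod 31). 39 ≡ 9 (mod 30). So (-6)^{39} ≡ (-6)^{9} ≡ 1 (mod 31)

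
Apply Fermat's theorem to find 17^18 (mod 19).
By Fermat's Little Theorem, 17^{18} ≡ 1 (mod 19) since 19 is prime and gcd(17, 19) = 1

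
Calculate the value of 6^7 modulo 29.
7 = 4 + 2 + 1 (binary 111). Repeated squaring mod 29: 6^1 ≡ 6; 6^2 ≡ 6² = 36 ≡ 7; 6^4 ≡ 7² = 49 ≡ 20. Multiply: 6^7 = 6^4 × 6^2 × 6^1 ≡ 20 × 7 × 6 (mod 29): 20 × 7 = 140 ≡ 24; 24 × 6 = 144 ≡ 28. So 6^7 ≡ 28 (mod 29).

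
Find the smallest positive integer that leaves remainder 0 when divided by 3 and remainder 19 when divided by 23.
M = 3 × 23 = 69. M₁ = 23, y₁ ≡ 2 (mod 3). M₂ = 3, y₂ ≡ 8 (mod 23). z = 0×23×2 + 19×3×8 ≡ 42 (mod 69). The smallest positive such number is 42.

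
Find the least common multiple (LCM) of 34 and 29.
986

First find GCD(34, 29) using the Euclidean algorithm:
34 = 1 × 29 + 5
29 = 5 × 5 + 4
5 = 1 × 4 + 1
4 = 4 × 1 + 0
GCD(34, 29) = 1

LCM formula: LCM(a, b) = (a × b) / GCD(a, b)
LCM(34, 29) = (34 × 29) / 1
LCM(34, 29) = 986 / 1
LCM(34, 29) = 986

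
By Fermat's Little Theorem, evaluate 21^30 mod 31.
By Fermat's Little Theorem, 21^{30} ≡ 1 (mod 31) since 31 is prime and gcd(21, 31) = 1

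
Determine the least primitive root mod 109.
p - 1 = 108 has prime divisors 2, 3. h is a primitive root mod 109 iff h^(108/q) ≢ 1 (mod 109) for each such q.
h = 2: 2^54 ≡ 108, 2^36 ≡ 1 (mod 109); 2^36 ≡ 1, so not a primitive root.
h = 3: 3^54 ≡ 1, 3^36 ≡ 63 (mod 109); 3^54 ≡ 1, so not a primitive root.
h = 4: 4^54 ≡ 1, 4^36 ≡ 1 (mod 109); 4^54 ≡ 1, so not a primitive root.
h = 5: 5^54 ≡ 1, 5^36 ≡ 63 (mod 109); 5^54 ≡ 1, so not a primitive root.
h = 6: 6^54 ≡ 108, 6^36 ≡ 63 (mod 109); none is 1, so 6 has order 108 and is a primitive root.
The smallest primitive root mod 109 is g = 6.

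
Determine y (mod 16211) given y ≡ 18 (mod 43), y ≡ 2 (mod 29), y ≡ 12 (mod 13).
6382

Using the Chinese Remainder Theorem:
M = product of moduli = 16211
For equation 1: M_1 = 377, 377 ≡ 33 (mod 43), inverse of 377 mod 43 is 30 (check: 33 × 30 = 990 ≡ 1 (mod 43))
For equation 2: M_2 = 559, 559 ≡ 8 (mod 29), inverse of 559 mod 29 is 11 (check: 8 × 11 = 88 ≡ 1 (mod 29))
For equation 3: M_3 = 1247, 1247 ≡ 12 (mod 13), inverse of 1247 mod 13 is 12 (check: 12 × 12 = 144 ≡ 1 (mod 13))
Combine: y ≡ Σ r_i×M_i×(M_i⁻¹ mod m_i) = 18×377×30 + 2×559×11 + 12×1247×12 = 203580 + 12298 + 179568 = 395446
395446 mod 16211 = 6382
y ≡ 6382 (mod 16211)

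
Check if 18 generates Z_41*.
p - 1 = 40 has prime divisors 2, 5. Check 18^(40/q) mod 41 for each: 18^(40/2) = 18^20 ≡ 1, 18^(40/5) = 18^8 ≡ 10 (mod 41). Since 18^20 ≡ 1 (mod 41), the order of 18 divides 20 (in fact the order is 5) ≠ 40, so it is not a primitive root.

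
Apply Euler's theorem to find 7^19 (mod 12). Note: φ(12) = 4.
By Euler: 7^{4} ≡ 1 (mod 12) since gcd(7, 12) = 1. 19 = 4×4 + 3. So 7^{19} ≡ 7^{3} ≡ 7 (mod 12)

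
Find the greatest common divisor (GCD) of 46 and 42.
2

Using the Euclidean algorithm:
46 = 1 × 42 + 4
42 = 10 × 4 + 2
4 = 2 × 2 + 0

GCD(46, 42) = 2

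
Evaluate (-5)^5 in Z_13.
(-5) ≡ 8 (mod 13). 5 = 4 + 1 (binary 101). Repeated squaring mod 13: 8^1 ≡ 8; 8^2 ≡ 8² = 64 ≡ 12; 8^4 ≡ 12² = 144 ≡ 1. Multiply: (-5)^5 ≡ 8^4 × 8^1 ≡ 1 × 8 (mod 13): 1 × 8 = 8 ≡ 8. So (-5)^5 ≡ 8 (mod 13).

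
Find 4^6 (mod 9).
6 = 4 + 2 (binary 110). Repeated squaring mod 9: 4^1 ≡ 4; 4^2 ≡ 4² = 16 ≡ 7; 4^4 ≡ 7² = 49 ≡ 4. Multiply: 4^6 = 4^4 × 4^2 ≡ 4 × 7 (mod 9): 4 × 7 = 28 ≡ 1. So 4^6 ≡ 1 (mod 9).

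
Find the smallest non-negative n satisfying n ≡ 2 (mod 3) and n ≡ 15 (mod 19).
M = 3 × 19 = 57. M₁ = 19, y₁ ≡ 1 (mod 3). M₂ = 3, y₂ ≡ 13 (mod 19). n = 2×19×1 + 15×3×13 ≡ 53 (mod 57)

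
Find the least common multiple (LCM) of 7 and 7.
7

First find GCD(7, 7) using the Euclidean algorithm:
7 = 1 × 7 + 0
GCD(7, 7) = 7

LCM formula: LCM(a, b) = (a × b) / GCD(a, b)
LCM(7, 7) = (7 × 7) / 7
LCM(7, 7) = 49 / 7
LCM(7, 7) = 7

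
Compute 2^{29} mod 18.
14

Using successive squaring:
Binary expansion of 29: 11101
Powers of 2 mod 18 (each is the square of the previous):
  2^1 ≡ 2 (mod 18)
  2^2 ≡ 2² = 4 ≡ 4 (mod 18)
  2^4 ≡ 4² = 16 ≡ 16 (mod 18)
  2^8 ≡ 16² = 256 ≡ 4 (mod 18)
  2^16 ≡ 4² = 16 ≡ 16 (mod 18)
29 = 16 + 8 + 4 + 1, so 2^29 = 2^16 × 2^8 × 2^4 × 2^1 ≡ 16 × 4 × 16 × 2 (mod 18)
Multiplying step by step:
  16 × 4 = 64 ≡ 10 (mod 18)
  10 × 16 = 160 ≡ 16 (mod 18)
  16 × 2 = 32 ≡ 14 (mod 18)
Result: 2^29 ≡ 14 (mod 18)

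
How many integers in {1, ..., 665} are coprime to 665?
432

Prime factorization: 665 = 5 × 7 × 19
Using the formula φ(n) = n × Π(1 - 1/p) for each prime factor p:
φ(665) = 665 × (1 - 1/5) × (1 - 1/7) × (1 - 1/19)
φ(665) = 432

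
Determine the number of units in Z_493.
448

Prime factorization: 493 = 17 × 29
Using the formula φ(n) = n × Π(1 - 1/p) for each prime factor p:
φ(493) = 493 × (1 - 1/17) × (1 - 1/29)
φ(493) = 448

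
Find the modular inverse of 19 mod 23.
19^(-1) ≡ 17 (mod 23). Verification: 19 × 17 = 323 ≡ 1 (mod 23)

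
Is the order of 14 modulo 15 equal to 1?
No, the actual order is 2, not 1.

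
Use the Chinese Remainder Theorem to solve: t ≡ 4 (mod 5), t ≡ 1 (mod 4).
M = 5 × 4 = 20. M₁ = 4, y₁ ≡ 4 (mod 5). M₂ = 5, y₂ ≡ 1 (mod 4). t = 4×4×4 + 1×5×1 ≡ 9 (mod 20)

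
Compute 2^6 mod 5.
6 = 4 + 2 (binary 110). Repeated squaring mod 5: 2^1 ≡ 2; 2^2 ≡ 2² = 4 ≡ 4; 2^4 ≡ 4² = 16 ≡ 1. Multiply: 2^6 = 2^4 × 2^2 ≡ 1 × 4 (mod 5): 1 × 4 = 4 ≡ 4. So 2^6 ≡ 4 (mod 5).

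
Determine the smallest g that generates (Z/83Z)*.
2

A primitive root g modulo p has order p-1 = 82
Prime divisors of 82: [2, 41]
g is a primitive root iff g^(82/q) ≢ 1 (mod 83) for each prime divisor q
Testing small values:
  g = 2: 2^41 ≡ 82, 2^2 ≡ 4 (mod 83) → none is 1, primitive root!
The smallest primitive root is 2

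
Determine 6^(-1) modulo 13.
6^(-1) ≡ 11 (mod 13). Verification: 6 × 11 = 66 ≡ 1 (mod 13)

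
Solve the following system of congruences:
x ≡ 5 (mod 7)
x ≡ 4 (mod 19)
61

Using the Chinese Remainder Theorem:
M = product of moduli = 133
For equation 1: M_1 = 19, 19 ≡ 5 (mod 7), inverse of 19 mod 7 is 3 (check: 5 × 3 = 15 ≡ 1 (mod 7))
For equation 2: M_2 = 7, 7 ≡ 7 (mod 19), inverse of 7 mod 19 is 11 (check: 7 × 11 = 77 ≡ 1 (mod 19))
Combine: x ≡ Σ r_i×M_i×(M_i⁻¹ mod m_i) = 5×19×3 + 4×7×11 = 285 + 308 = 593
593 mod 133 = 61
x ≡ 61 (mod 133)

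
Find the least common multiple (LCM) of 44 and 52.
572

First find GCD(44, 52) using the Euclidean algorithm:
44 = 0 × 52 + 44
52 = 1 × 44 + 8
44 = 5 × 8 + 4
8 = 2 × 4 + 0
GCD(44, 52) = 4

LCM formula: LCM(a, b) = (a × b) / GCD(a, b)
LCM(44, 52) = (44 × 52) / 4
LCM(44, 52) = 2288 / 4
LCM(44, 52) = 572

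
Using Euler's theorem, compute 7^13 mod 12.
By Euler: 7^{4} ≡ 1 (mod 12) since gcd(7, 12) = 1. 13 = 3×4 + 1. So 7^{13} ≡ 7^{1} ≡ 7 (mod 12)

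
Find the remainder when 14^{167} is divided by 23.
By Fermat: 14^{22} ≡ 1 (mod 23). 167 = 7×22 + 13. So 14^{167} ≡ 14^{13} ≡ 11 (mod 23)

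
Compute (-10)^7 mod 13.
(-10) ≡ 3 (mod 13). 7 = 4 + 2 + 1 (binary 111). Repeated squaring mod 13: 3^1 ≡ 3; 3^2 ≡ 3² = 9 ≡ 9; 3^4 ≡ 9² = 81 ≡ 3. Multiply: (-10)^7 ≡ 3^4 × 3^2 × 3^1 ≡ 3 × 9 × 3 (mod 13): 3 × 9 = 27 ≡ 1; 1 × 3 = 3 ≡ 3. So (-10)^7 ≡ 3 (mod 13).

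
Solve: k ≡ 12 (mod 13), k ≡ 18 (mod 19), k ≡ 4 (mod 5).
M = 13 × 19 × 5 = 1235. M₁ = 95, y₁ ≡ 10 (mod 13). M₂ = 65, y₂ ≡ 12 (mod 19). M₃ = 247, y₃ ≡ 3 (mod 5). k = 12×95×10 + 18×65×12 + 4×247×3 ≡ 1234 (mod 1235)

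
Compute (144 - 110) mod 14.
6

(144 - 110) = 34
34 mod 14 = 6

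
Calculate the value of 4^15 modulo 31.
Using repeated squaring. 15 = 8 + 4 + 2 + 1 (binary 1111). Repeated squaring mod 31: 4^1 ≡ 4; 4^2 ≡ 4² = 16 ≡ 16; 4^4 ≡ 16² = 256 ≡ 8; 4^8 ≡ 8² = 64 ≡ 2. Multiply: 4^15 = 4^8 × 4^4 × 4^2 × 4^1 ≡ 2 × 8 × 16 × 4 (mod 31): 2 × 8 = 16 ≡ 16; 16 × 16 = 256 ≡ 8; 8 × 4 = 32 ≡ 1. So 4^15 ≡ 1 (mod 31).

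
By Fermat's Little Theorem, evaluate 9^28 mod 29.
By Fermat's Little Theorem, 9^{28} ≡ 1 (mod 29) since 29 is prime and gcd(9, 29) = 1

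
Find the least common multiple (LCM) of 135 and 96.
4320

First find GCD(135, 96) using the Euclidean algorithm:
135 = 1 × 96 + 39
96 = 2 × 39 + 18
39 = 2 × 18 + 3
18 = 6 × 3 + 0
GCD(135, 96) = 3

LCM formula: LCM(a, b) = (a × b) / GCD(a, b)
LCM(135, 96) = (135 × 96) / 3
LCM(135, 96) = 12960 / 3
LCM(135, 96) = 4320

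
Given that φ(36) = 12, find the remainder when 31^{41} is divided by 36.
By Euler: 31^{12} ≡ 1 (mod 36) since gcd(31, 36) = 1. 41 = 3×12 + 5. So 31^{41} ≡ 31^{5} ≡ 7 (mod 36)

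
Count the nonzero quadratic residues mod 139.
For prime 139, there are (p-1)/2 = (139-1)/2 = 69 quadratic residues (excluding 0).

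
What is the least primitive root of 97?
5

A primitive root g modulo p has order p-1 = 96
Prime divisors of 96: [2, 3]
g is a primitive root iff g^(96/q) ≢ 1 (mod 97) for each prime divisor q
Testing small values:
  g = 2: 2^48 ≡ 1, 2^32 ≡ 35 (mod 97) → 2^48 ≡ 1, not primitive root
  g = 3: 3^48 ≡ 1, 3^32 ≡ 35 (mod 97) → 3^48 ≡ 1, not primitive root
  g = 4: 4^48 ≡ 1, 4^32 ≡ 61 (mod 97) → 4^48 ≡ 1, not primitive root
  g = 5: 5^48 ≡ 96, 5^32 ≡ 35 (mod 97) → none is 1, primitive root!
The smallest primitive root is 5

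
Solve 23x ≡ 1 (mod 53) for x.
30

Using Extended Euclidean Algorithm:
gcd(23, 53) = 1
Bezout coefficients: 23 × -23 + 53 × 10 = 1
So 23 × -23 ≡ 1 (mod 53)
The inverse is -23 mod 53 = 30
Verification: 23 × 30 = 690 = 13 × 53 + 1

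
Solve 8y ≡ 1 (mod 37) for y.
8^(-1) ≡ 14 (mod 37). Verification: 8 × 14 = 112 ≡ 1 (mod 37)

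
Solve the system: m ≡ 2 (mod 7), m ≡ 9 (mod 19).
M = 7 × 19 = 133. M₁ = 19, y₁ ≡ 3 (mod 7). M₂ = 7, y₂ ≡ 11 (mod 19). m = 2×19×3 + 9×7×11 ≡ 9 (mod 133)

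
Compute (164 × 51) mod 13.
5

(164 × 51) = 8364
8364 mod 13 = 5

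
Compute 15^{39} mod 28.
15

Using successive squaring:
Binary expansion of 39: 100111
Powers of 15 mod 28 (each is the square of the previous):
  15^1 ≡ 15 (mod 28)
  15^2 ≡ 15² = 225 ≡ 1 (mod 28)
  15^4 ≡ 1² = 1 ≡ 1 (mod 28)
  15^8 ≡ 1² = 1 ≡ 1 (mod 28)
  15^16 ≡ 1² = 1 ≡ 1 (mod 28)
  15^32 ≡ 1² = 1 ≡ 1 (mod 28)
39 = 32 + 4 + 2 + 1, so 15^39 = 15^32 × 15^4 × 15^2 × 15^1 ≡ 1 × 1 × 1 × 15 (mod 28)
Multiplying step by step:
  1 × 1 = 1 ≡ 1 (mod 28)
  1 × 1 = 1 ≡ 1 (mod 28)
  1 × 15 = 15 ≡ 15 (mod 28)
Result: 15^39 ≡ 15 (mod 28)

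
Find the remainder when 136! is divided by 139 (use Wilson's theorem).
(138)! = (136)! × (137) × (138) ≡ -1 (mod 139). So (136)! ≡ -1 × [(138)(137)]^(-1) ≡ 69 (mod 139)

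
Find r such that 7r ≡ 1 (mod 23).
7^(-1) ≡ 10 (mod 23). Verification: 7 × 10 = 70 ≡ 1 (mod 23)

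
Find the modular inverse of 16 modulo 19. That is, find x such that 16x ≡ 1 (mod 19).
6

Using Extended Euclidean Algorithm:
gcd(16, 19) = 1
Bezout coefficients: 16 × 6 + 19 × -5 = 1
So 16 × 6 ≡ 1 (mod 19)
The inverse is 6 mod 19 = 6
Verification: 16 × 6 = 96 = 5 × 19 + 1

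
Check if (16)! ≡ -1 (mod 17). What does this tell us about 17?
(16)! mod 17 = 16. Since this equals -1 (mod 17), Wilson confirms 17 is prime.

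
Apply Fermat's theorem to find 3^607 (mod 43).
By Fermat: 3^{42} ≡ 1 (mod 43). 607 ≡ 19 (mod 42). So 3^{607} ≡ 3^{19} ≡ 19 (mod 43)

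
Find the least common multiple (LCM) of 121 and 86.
10406

First find GCD(121, 86) using the Euclidean algorithm:
121 = 1 × 86 + 35
86 = 2 × 35 + 16
35 = 2 × 16 + 3
16 = 5 × 3 + 1
3 = 3 × 1 + 0
GCD(121, 86) = 1

LCM formula: LCM(a, b) = (a × b) / GCD(a, b)
LCM(121, 86) = (121 × 86) / 1
LCM(121, 86) = 10406 / 1
LCM(121, 86) = 10406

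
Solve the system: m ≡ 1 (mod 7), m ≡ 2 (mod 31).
M = 7 × 31 = 217. M₁ = 31, y₁ ≡ 5 (mod 7). M₂ = 7, y₂ ≡ 9 (mod 31). m = 1×31×5 + 2×7×9 ≡ 64 (mod 217)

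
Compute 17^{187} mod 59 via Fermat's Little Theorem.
15

By Fermat's Little Theorem, a^(p-1) ≡ 1 (mod p) for prime p and gcd(a, p) = 1
Here p = 59, so 17^58 ≡ 1 (mod 59)
We can reduce the exponent: 187 mod 58 = 13
So 17^187 ≡ 17^13 (mod 59)
Computing: 17^13 mod 59 = 15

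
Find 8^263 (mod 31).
Using Fermat: 8^{30} ≡ 1 (mod 31). 263 ≡ 23 (mod 30). So 8^{263} ≡ 8^{23} ≡ 16 (mod 31)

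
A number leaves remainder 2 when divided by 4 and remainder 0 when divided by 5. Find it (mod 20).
M = 4 × 5 = 20. M₁ = 5, y₁ ≡ 1 (mod 4). M₂ = 4, y₂ ≡ 4 (mod 5). m = 2×5×1 + 0×4×4 ≡ 10 (mod 20)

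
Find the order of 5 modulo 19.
Powers of 5 mod 19: 5^1≡5, 5^2≡6, 5^3≡11, 5^4≡17, 5^5≡9, 5^6≡7, 5^7≡16, 5^8≡4, 5^9≡1. Order = 9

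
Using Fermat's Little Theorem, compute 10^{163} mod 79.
22

By Fermat's Little Theorem, a^(p-1) ≡ 1 (mod p) for prime p and gcd(a, p) = 1
Here p = 79, so 10^78 ≡ 1 (mod 79)
We can reduce the exponent: 163 mod 78 = 7
So 10^163 ≡ 10^7 (mod 79)
Computing: 10^7 mod 79 = 22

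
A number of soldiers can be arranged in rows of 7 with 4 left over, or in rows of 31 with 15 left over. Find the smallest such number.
M = 7 × 31 = 217. M₁ = 31, y₁ ≡ 5 (mod 7). M₂ = 7, y₂ ≡ 9 (mod 31). m = 4×31×5 + 15×7×9 ≡ 46 (mod 217). The smallest positive such number is 46.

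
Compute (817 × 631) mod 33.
1

(817 × 631) = 515527
515527 mod 33 = 1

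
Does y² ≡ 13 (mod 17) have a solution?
By Euler's criterion: 13^{8} ≡ 1 (mod 17). Since this equals 1, 13 is a QR.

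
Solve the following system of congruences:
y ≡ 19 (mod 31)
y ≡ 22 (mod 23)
298

Using the Chinese Remainder Theorem:
M = product of moduli = 713
For equation 1: M_1 = 23, 23 ≡ 23 (mod 31), inverse of 23 mod 31 is 27 (check: 23 × 27 = 621 ≡ 1 (mod 31))
For equation 2: M_2 = 31, 31 ≡ 8 (mod 23), inverse of 31 mod 23 is 3 (check: 8 × 3 = 24 ≡ 1 (mod 23))
Combine: y ≡ Σ r_i×M_i×(M_i⁻¹ mod m_i) = 19×23×27 + 22×31×3 = 11799 + 2046 = 13845
13845 mod 713 = 298
y ≡ 298 (mod 713)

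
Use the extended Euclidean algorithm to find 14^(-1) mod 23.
Extended GCD: 14(5) + 23(-3) = 1. So 14^(-1) ≡ 5 ≡ 5 (mod 23). Verify: 14 × 5 = 70 ≡ 1 (mod 23)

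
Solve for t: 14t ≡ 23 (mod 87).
70

Since gcd(14, 87) = 1 divides 23, a solution exists.
Multiply both sides by the inverse of 14 mod 87:
  14^(-1) mod 87 = 56
  x ≡ 56 × 23 ≡ 1288 ≡ 70 (mod 87)
Verification: 14 × 70 = 980 = 11 × 87 + 23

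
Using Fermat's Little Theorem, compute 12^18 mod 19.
By Fermat's Little Theorem, 12^{18} ≡ 1 (mod 19) since 19 is prime and gcd(12, 19) = 1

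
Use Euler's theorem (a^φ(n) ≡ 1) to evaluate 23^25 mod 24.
By Euler: 23^{8} ≡ 1 (mod 24) since gcd(23, 24) = 1. 25 = 3×8 + 1. So 23^{25} ≡ 23^{1} ≡ 23 (mod 24)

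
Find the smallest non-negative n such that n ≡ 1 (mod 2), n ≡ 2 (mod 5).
7

Using the Chinese Remainder Theorem:
M = product of moduli = 10
For equation 1: M_1 = 5, 5 ≡ 1 (mod 2), inverse of 5 mod 2 is 1 (check: 1 × 1 = 1 ≡ 1 (mod 2))
For equation 2: M_2 = 2, 2 ≡ 2 (mod 5), inverse of 2 mod 5 is 3 (check: 2 × 3 = 6 ≡ 1 (mod 5))
Combine: n ≡ Σ r_i×M_i×(M_i⁻¹ mod m_i) = 1×5×1 + 2×2×3 = 5 + 12 = 17
17 mod 10 = 7
n ≡ 7 (mod 10)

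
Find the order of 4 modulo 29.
Powers of 4 mod 29: 4^1≡4, 4^2≡16, 4^3≡6, 4^4≡24, 4^5≡9, 4^6≡7, 4^7≡28, 4^8≡25, 4^9≡13, 4^10≡23, 4^11≡5, 4^12≡20, 4^13≡22, 4^14≡1. Order = 14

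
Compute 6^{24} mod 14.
8

Using successive squaring:
Binary expansion of 24: 11000
Powers of 6 mod 14 (each is the square of the previous):
  6^1 ≡ 6 (mod 14)
  6^2 ≡ 6² = 36 ≡ 8 (mod 14)
  6^4 ≡ 8² = 64 ≡ 8 (mod 14)
  6^8 ≡ 8² = 64 ≡ 8 (mod 14)
  6^16 ≡ 8² = 64 ≡ 8 (mod 14)
24 = 16 + 8, so 6^24 = 6^16 × 6^8 ≡ 8 × 8 (mod 14)
Multiplying step by step:
  8 × 8 = 64 ≡ 8 (mod 14)
Result: 6^24 ≡ 8 (mod 14)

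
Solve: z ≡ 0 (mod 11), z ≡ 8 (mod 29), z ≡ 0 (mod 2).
M = 11 × 29 × 2 = 638. M₁ = 58, y₁ ≡ 4 (mod 11). M₂ = 22, y₂ ≡ 4 (mod 29). M₃ = 319, y₃ ≡ 1 (mod 2). z = 0×58×4 + 8×22×4 + 0×319×1 ≡ 66 (mod 638)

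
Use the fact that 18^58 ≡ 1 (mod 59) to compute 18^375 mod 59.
By Fermat: 18^{58} ≡ 1 (mod 59). 375 = 6×58 + 27. So 18^{375} ≡ 18^{27} ≡ 2 (mod 59)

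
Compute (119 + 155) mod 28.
22

(119 + 155) = 274
274 mod 28 = 22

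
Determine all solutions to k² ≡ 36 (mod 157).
The square roots of 36 mod 157 are 6 and 151. Verify: 6² = 36 ≡ 36 (mod 157)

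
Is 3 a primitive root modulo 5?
p - 1 = 4 has prime divisors 2. Check 3^(4/q) mod 5 for each: 3^(4/2) = 3^2 ≡ 4 (mod 5). None of these is 1, so 3 has order 4 = φ(5), so it is a primitive root mod 5.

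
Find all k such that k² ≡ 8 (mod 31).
The square roots of 8 mod 31 are 16 and 15. Verify: 16² = 256 ≡ 8 (mod 31)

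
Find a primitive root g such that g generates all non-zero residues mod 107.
p - 1 = 106 has prime divisors 2, 53. h is a primitive root mod 107 iff h^(106/q) ≢ 1 (mod 107) for each such q.
h = 2: 2^53 ≡ 106, 2^2 ≡ 4 (mod 107); none is 1, so 2 has order 106 and is a primitive root.
The smallest primitive root mod 107 is g = 2.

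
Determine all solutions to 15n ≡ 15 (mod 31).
1

Since gcd(15, 31) = 1 divides 15, a solution exists.
Multiply both sides by the inverse of 15 mod 31:
  15^(-1) mod 31 = 29
  x ≡ 29 × 15 ≡ 435 ≡ 1 (mod 31)
Verification: 15 × 1 = 15 = 0 × 31 + 15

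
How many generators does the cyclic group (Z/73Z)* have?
24

The number of primitive roots modulo p is φ(p-1) = φ(72)
φ(72) = 24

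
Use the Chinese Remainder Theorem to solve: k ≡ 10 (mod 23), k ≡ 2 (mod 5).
102

Using the Chinese Remainder Theorem:
M = product of moduli = 115
For equation 1: M_1 = 5, 5 ≡ 5 (mod 23), inverse of 5 mod 23 is 14 (check: 5 × 14 = 70 ≡ 1 (mod 23))
For equation 2: M_2 = 23, 23 ≡ 3 (mod 5), inverse of 23 mod 5 is 2 (check: 3 × 2 = 6 ≡ 1 (mod 5))
Combine: k ≡ Σ r_i×M_i×(M_i⁻¹ mod m_i) = 10×5×14 + 2×23×2 = 700 + 92 = 792
792 mod 115 = 102
k ≡ 102 (mod 115)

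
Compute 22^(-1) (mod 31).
24

Using Extended Euclidean Algorithm:
gcd(22, 31) = 1
Bezout coefficients: 22 × -7 + 31 × 5 = 1
So 22 × -7 ≡ 1 (mod 31)
The inverse is -7 mod 31 = 24
Verification: 22 × 24 = 528 = 17 × 31 + 1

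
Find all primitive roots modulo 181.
Primitive roots mod 181: {2, 10, 18, 21, 23, 24, 28, 41, 47, 50, 53, 54, 57, 58, 63, 66, 69, 76, 77, 78, 83, 84, 85, 90, 91, 96, 97, 98, 103, 104, 105, 112, 115, 118, 123, 124, 127, 128, 131, 134, 140, 153, 157, 158, 160, 163, 171, 179}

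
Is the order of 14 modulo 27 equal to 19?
No, the actual order is 18, not 19.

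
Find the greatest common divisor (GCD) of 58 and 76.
2

Using the Euclidean algorithm:
58 = 0 × 76 + 58
76 = 1 × 58 + 18
58 = 3 × 18 + 4
18 = 4 × 4 + 2
4 = 2 × 2 + 0

GCD(58, 76) = 2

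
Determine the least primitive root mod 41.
p - 1 = 40 has prime divisors 2, 5. h is a primitive root mod 41 iff h^(40/q) ≢ 1 (mod 41) for each such q.
h = 2: 2^20 ≡ 1, 2^8 ≡ 10 (mod 41); 2^20 ≡ 1, so not a primitive root.
h = 3: 3^20 ≡ 40, 3^8 ≡ 1 (mod 41); 3^8 ≡ 1, so not a primitive root.
h = 4: 4^20 ≡ 1, 4^8 ≡ 18 (mod 41); 4^20 ≡ 1, so not a primitive root.
h = 5: 5^20 ≡ 1, 5^8 ≡ 18 (mod 41); 5^20 ≡ 1, so not a primitive root.
h = 6: 6^20 ≡ 40, 6^8 ≡ 10 (mod 41); none is 1, so 6 has order 40 and is a primitive root.
The smallest primitive root mod 41 is g = 6.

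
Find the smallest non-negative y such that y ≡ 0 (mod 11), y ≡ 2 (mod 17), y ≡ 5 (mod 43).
7788

Using the Chinese Remainder Theorem:
M = product of moduli = 8041
For equation 1: M_1 = 731, 731 ≡ 5 (mod 11), inverse of 731 mod 11 is 9 (check: 5 × 9 = 45 ≡ 1 (mod 11))
For equation 2: M_2 = 473, 473 ≡ 14 (mod 17), inverse of 473 mod 17 is 11 (check: 14 × 11 = 154 ≡ 1 (mod 17))
For equation 3: M_3 = 187, 187 ≡ 15 (mod 43), inverse of 187 mod 43 is 23 (check: 15 × 23 = 345 ≡ 1 (mod 43))
Combine: y ≡ Σ r_i×M_i×(M_i⁻¹ mod m_i) = 0×731×9 + 2×473×11 + 5×187×23 = 0 + 10406 + 21505 = 31911
31911 mod 8041 = 7788
y ≡ 7788 (mod 8041)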